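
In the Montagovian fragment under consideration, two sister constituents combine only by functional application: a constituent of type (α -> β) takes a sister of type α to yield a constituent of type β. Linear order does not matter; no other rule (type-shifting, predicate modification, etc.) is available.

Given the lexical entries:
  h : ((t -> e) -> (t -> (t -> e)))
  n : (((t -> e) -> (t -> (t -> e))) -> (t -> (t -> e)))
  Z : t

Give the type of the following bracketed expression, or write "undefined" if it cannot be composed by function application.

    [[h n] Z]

(t -> e)

At [h n], n : (((t -> e) -> (t -> (t -> e))) -> (t -> (t -> e))) takes h : ((t -> e) -> (t -> (t -> e))), giving (t -> (t -> e)).
At [[h n] Z], [h n] : (t -> (t -> e)) takes Z : t, giving (t -> e).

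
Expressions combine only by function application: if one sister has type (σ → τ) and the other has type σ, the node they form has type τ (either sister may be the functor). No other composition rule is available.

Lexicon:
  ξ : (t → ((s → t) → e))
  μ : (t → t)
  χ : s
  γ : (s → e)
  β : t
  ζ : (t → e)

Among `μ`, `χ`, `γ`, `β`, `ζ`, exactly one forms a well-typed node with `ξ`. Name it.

μ : (t → t) — does not combine with ξ.
χ : s — does not combine with ξ.
γ : (s → e) — does not combine with ξ.
β — combines: ξ : (t → ((s → t) → e)) takes β : t as argument, giving ((s → t) → e).
ζ : (t → e) — does not combine with ξ.

β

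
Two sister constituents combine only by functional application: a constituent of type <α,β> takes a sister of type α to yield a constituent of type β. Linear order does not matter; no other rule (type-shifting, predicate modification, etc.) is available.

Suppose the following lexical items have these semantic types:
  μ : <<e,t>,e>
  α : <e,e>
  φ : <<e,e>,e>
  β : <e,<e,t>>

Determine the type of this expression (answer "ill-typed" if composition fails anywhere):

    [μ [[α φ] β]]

e

At [α φ], φ : <<e,e>,e> takes α : <e,e>, giving e.
At [[α φ] β], β : <e,<e,t>> takes [α φ] : e, giving <e,t>.
At [μ [[α φ] β]], μ : <<e,t>,e> takes [[α φ] β] : <e,t>, giving e.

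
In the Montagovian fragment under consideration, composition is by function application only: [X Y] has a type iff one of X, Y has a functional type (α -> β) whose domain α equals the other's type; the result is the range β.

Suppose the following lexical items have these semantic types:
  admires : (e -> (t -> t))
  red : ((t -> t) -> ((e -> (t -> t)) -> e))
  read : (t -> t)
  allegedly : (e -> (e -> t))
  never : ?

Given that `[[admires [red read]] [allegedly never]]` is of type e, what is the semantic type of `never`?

((e -> (e -> t)) -> (e -> e))

[[admires [red read]] [allegedly never]] must have type e. The sister [admires [red read]] has type e; that is not a function onto e, so [allegedly never] must be the functor, of type (e -> e).
[allegedly never] must have type (e -> e). The sister allegedly has type (e -> (e -> t)); that is not a function onto (e -> e), so never must be the functor, of type ((e -> (e -> t)) -> (e -> e)).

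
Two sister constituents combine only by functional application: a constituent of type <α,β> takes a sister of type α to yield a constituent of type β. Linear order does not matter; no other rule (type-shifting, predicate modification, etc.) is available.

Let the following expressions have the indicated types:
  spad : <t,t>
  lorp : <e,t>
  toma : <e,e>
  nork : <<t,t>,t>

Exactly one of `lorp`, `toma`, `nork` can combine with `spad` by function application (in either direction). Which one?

lorp : <e,t> — spad needs t; lorp needs e; neither fits.
toma : <e,e> — spad needs t; toma needs e; neither fits.
nork — combines: nork : <<t,t>,t> takes spad : <t,t> as argument, giving t.

nork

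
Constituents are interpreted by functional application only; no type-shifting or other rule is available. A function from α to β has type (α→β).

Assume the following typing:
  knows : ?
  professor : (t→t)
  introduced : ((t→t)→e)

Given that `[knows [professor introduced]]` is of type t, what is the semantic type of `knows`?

(e→t)

[knows [professor introduced]] is required to be t. [professor introduced] : e cannot yield t as functor, so knows : (e→t).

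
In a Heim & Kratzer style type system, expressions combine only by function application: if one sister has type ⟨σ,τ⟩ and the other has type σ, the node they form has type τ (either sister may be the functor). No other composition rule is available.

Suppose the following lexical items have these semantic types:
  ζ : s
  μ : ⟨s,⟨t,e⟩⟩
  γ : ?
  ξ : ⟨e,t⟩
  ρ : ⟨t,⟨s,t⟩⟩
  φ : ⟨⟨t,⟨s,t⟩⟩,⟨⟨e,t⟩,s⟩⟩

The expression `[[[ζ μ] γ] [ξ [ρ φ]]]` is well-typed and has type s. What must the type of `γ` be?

[[[ζ μ] γ] [ξ [ρ φ]]] must have type s. The sister [ξ [ρ φ]] has type s; that is not a function onto s, so [[ζ μ] γ] must be the functor, of type ⟨s,s⟩.
[[ζ μ] γ] must have type ⟨s,s⟩. The sister [ζ μ] has type ⟨t,e⟩; that is not a function onto ⟨s,s⟩, so γ must be the functor, of type ⟨⟨t,e⟩,⟨s,s⟩⟩.

⟨⟨t,e⟩,⟨s,s⟩⟩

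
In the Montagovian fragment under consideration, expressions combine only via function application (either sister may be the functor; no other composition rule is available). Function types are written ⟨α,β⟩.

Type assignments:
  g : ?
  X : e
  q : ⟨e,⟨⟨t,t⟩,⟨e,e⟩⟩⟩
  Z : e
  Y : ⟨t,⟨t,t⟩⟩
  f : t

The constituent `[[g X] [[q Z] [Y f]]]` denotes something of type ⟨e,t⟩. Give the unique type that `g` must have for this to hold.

⟨e,⟨⟨e,e⟩,⟨e,t⟩⟩⟩

[[g X] [[q Z] [Y f]]] must have type ⟨e,t⟩. The sister [[q Z] [Y f]] has type ⟨e,e⟩; that is not a function onto ⟨e,t⟩, so [g X] must be the functor, of type ⟨⟨e,e⟩,⟨e,t⟩⟩.
[g X] must have type ⟨⟨e,e⟩,⟨e,t⟩⟩. The sister X has type e; that is not a function onto ⟨⟨e,e⟩,⟨e,t⟩⟩, so g must be the functor, of type ⟨e,⟨⟨e,e⟩,⟨e,t⟩⟩⟩.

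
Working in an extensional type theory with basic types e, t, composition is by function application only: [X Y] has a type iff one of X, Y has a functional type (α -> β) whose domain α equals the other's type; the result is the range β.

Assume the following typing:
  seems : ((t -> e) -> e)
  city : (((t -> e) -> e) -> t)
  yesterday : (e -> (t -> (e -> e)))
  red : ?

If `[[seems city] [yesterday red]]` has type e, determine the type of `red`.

((e -> (t -> (e -> e))) -> (t -> e))

For [[seems city] [yesterday red]] to have type e with [seems city] of type t, [yesterday red] must be the function: [yesterday red] : (t -> e).
For [yesterday red] to have type (t -> e) with yesterday of type (e -> (t -> (e -> e))), red must be the function: red : ((e -> (t -> (e -> e))) -> (t -> e)).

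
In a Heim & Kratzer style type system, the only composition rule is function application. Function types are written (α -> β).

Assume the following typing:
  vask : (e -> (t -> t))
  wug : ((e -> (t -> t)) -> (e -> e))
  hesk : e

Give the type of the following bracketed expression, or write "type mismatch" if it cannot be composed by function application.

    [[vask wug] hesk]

[vask wug] — wug of type ((e -> (t -> t)) -> (e -> e)) combines with vask of type (e -> (t -> t)): type (e -> e).
[[vask wug] hesk] — [vask wug] of type (e -> e) combines with hesk of type e: type e.

e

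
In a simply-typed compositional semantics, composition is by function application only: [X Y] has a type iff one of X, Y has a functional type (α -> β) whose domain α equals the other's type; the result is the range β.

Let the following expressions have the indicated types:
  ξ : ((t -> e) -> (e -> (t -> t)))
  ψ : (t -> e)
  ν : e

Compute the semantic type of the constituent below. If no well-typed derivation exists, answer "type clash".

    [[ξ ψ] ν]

(t -> t)

At [ξ ψ], ξ : ((t -> e) -> (e -> (t -> t))) takes ψ : (t -> e), giving (e -> (t -> t)).
At [[ξ ψ] ν], [ξ ψ] : (e -> (t -> t)) takes ν : e, giving (t -> t).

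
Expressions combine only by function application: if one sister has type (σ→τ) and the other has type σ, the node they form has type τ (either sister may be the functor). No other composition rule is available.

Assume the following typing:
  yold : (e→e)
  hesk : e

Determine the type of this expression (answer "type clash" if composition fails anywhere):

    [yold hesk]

[yold hesk]: yold is (e→e), hesk is e; result e.

e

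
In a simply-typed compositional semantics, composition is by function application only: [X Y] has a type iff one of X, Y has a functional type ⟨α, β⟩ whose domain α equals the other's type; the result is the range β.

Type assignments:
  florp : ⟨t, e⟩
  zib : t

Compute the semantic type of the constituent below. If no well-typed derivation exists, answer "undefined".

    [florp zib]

e

At [florp zib], florp : ⟨t, e⟩ takes zib : t, giving e.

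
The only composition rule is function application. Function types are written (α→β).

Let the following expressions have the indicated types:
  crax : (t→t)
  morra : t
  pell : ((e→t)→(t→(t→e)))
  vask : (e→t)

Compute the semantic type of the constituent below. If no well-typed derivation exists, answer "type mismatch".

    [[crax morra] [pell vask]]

(t→e)

[crax morra]: crax is (t→t), morra is t; result t.
[pell vask]: pell is ((e→t)→(t→(t→e))), vask is (e→t); result (t→(t→e)).
[[crax morra] [pell vask]]: [pell vask] is (t→(t→e)), [crax morra] is t; result (t→e).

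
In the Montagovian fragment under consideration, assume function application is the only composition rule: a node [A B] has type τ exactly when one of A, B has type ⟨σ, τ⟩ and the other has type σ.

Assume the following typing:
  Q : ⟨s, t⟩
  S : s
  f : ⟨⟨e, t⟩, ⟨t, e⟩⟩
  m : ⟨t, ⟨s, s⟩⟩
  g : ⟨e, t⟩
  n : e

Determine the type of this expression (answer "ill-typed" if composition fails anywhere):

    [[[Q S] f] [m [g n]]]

[Q S] — Q of type ⟨s, t⟩ combines with S of type s: type t.
[[Q S] f]: t with ⟨⟨e, t⟩, ⟨t, e⟩⟩ — neither is a function whose domain matches the other; composition fails here.

ill-typed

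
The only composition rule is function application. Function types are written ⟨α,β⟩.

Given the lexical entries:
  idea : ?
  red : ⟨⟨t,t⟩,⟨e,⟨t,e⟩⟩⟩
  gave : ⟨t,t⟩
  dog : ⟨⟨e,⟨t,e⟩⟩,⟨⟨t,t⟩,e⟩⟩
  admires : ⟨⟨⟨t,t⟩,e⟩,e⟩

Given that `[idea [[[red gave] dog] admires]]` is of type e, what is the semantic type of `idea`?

⟨e,e⟩

[idea [[[red gave] dog] admires]] must have type e. The sister [[[red gave] dog] admires] has type e; that is not a function onto e, so idea must be the functor, of type ⟨e,e⟩.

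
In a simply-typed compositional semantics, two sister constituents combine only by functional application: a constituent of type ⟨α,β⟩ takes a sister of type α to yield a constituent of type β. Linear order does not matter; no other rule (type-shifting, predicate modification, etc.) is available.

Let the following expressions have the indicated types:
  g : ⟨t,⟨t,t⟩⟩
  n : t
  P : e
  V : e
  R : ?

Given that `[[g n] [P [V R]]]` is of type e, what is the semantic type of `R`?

⟨e,⟨e,⟨⟨t,t⟩,e⟩⟩⟩

[[g n] [P [V R]]] must have type e. The sister [g n] has type ⟨t,t⟩; that is not a function onto e, so [P [V R]] must be the functor, of type ⟨⟨t,t⟩,e⟩.
[P [V R]] must have type ⟨⟨t,t⟩,e⟩. The sister P has type e; that is not a function onto ⟨⟨t,t⟩,e⟩, so [V R] must be the functor, of type ⟨e,⟨⟨t,t⟩,e⟩⟩.
[V R] must have type ⟨e,⟨⟨t,t⟩,e⟩⟩. The sister V has type e; that is not a function onto ⟨e,⟨⟨t,t⟩,e⟩⟩, so R must be the functor, of type ⟨e,⟨e,⟨⟨t,t⟩,e⟩⟩⟩.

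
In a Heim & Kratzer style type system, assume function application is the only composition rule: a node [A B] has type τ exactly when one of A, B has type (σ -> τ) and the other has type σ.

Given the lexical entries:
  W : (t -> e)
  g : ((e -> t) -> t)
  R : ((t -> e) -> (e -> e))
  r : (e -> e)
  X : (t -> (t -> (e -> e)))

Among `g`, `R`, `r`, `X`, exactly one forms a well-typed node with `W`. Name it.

g : ((e -> t) -> t) — neither side's domain matches the other.
R — combines: R : ((t -> e) -> (e -> e)) takes W : (t -> e) as argument, giving (e -> e).
r : (e -> e) — neither side's domain matches the other.
X : (t -> (t -> (e -> e))) — neither side's domain matches the other.

R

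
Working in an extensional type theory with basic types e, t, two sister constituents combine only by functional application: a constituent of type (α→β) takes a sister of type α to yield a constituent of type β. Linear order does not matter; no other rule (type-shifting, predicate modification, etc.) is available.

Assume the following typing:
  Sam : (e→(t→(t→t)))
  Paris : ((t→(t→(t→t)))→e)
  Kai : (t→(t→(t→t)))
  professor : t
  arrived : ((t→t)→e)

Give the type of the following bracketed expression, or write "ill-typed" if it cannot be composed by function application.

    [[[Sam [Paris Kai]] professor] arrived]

[Paris Kai]: ((t→(t→(t→t)))→e) applied to (t→(t→(t→t))) yields e.
[Sam [Paris Kai]]: (e→(t→(t→t))) applied to e yields (t→(t→t)).
[[Sam [Paris Kai]] professor]: (t→(t→t)) applied to t yields (t→t).
[[[Sam [Paris Kai]] professor] arrived]: ((t→t)→e) applied to (t→t) yields e.

e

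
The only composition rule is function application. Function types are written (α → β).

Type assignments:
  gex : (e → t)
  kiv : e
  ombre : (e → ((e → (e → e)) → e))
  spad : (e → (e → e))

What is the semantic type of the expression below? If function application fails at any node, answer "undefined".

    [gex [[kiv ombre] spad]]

[kiv ombre] — ombre of type (e → ((e → (e → e)) → e)) combines with kiv of type e: type ((e → (e → e)) → e).
[[kiv ombre] spad] — [kiv ombre] of type ((e → (e → e)) → e) combines with spad of type (e → (e → e)): type e.
[gex [[kiv ombre] spad]] — gex of type (e → t) combines with [[kiv ombre] spad] of type e: type t.

t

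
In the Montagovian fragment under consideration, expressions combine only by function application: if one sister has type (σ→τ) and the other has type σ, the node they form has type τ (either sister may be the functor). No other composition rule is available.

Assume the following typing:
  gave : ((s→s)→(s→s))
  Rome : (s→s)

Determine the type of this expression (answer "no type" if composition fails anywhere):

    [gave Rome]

(s→s)

[gave Rome]: functor gave : ((s→s)→(s→s)), argument Rome : (s→s); result (s→s).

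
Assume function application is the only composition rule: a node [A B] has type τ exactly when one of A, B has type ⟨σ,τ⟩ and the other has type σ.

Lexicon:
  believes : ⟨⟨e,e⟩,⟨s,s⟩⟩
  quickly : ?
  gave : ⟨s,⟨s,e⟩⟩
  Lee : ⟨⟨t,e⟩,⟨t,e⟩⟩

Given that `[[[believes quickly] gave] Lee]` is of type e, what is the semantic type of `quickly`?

⟨⟨⟨e,e⟩,⟨s,s⟩⟩,⟨⟨s,⟨s,e⟩⟩,⟨⟨⟨t,e⟩,⟨t,e⟩⟩,e⟩⟩⟩

[[[believes quickly] gave] Lee] must have type e. The sister Lee has type ⟨⟨t,e⟩,⟨t,e⟩⟩; that is not a function onto e, so [[believes quickly] gave] must be the functor, of type ⟨⟨⟨t,e⟩,⟨t,e⟩⟩,e⟩.
[[believes quickly] gave] must have type ⟨⟨⟨t,e⟩,⟨t,e⟩⟩,e⟩. The sister gave has type ⟨s,⟨s,e⟩⟩; that is not a function onto ⟨⟨⟨t,e⟩,⟨t,e⟩⟩,e⟩, so [believes quickly] must be the functor, of type ⟨⟨s,⟨s,e⟩⟩,⟨⟨⟨t,e⟩,⟨t,e⟩⟩,e⟩⟩.
[believes quickly] must have type ⟨⟨s,⟨s,e⟩⟩,⟨⟨⟨t,e⟩,⟨t,e⟩⟩,e⟩⟩. The sister believes has type ⟨⟨e,e⟩,⟨s,s⟩⟩; that is not a function onto ⟨⟨s,⟨s,e⟩⟩,⟨⟨⟨t,e⟩,⟨t,e⟩⟩,e⟩⟩, so quickly must be the functor, of type ⟨⟨⟨e,e⟩,⟨s,s⟩⟩,⟨⟨s,⟨s,e⟩⟩,⟨⟨⟨t,e⟩,⟨t,e⟩⟩,e⟩⟩⟩.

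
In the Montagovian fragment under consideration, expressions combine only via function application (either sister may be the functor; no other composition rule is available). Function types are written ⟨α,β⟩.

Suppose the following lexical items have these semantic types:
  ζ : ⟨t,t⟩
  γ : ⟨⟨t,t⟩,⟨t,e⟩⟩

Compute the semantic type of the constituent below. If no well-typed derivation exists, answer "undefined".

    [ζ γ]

[ζ γ]: functor γ : ⟨⟨t,t⟩,⟨t,e⟩⟩, argument ζ : ⟨t,t⟩; result ⟨t,e⟩.

⟨t,e⟩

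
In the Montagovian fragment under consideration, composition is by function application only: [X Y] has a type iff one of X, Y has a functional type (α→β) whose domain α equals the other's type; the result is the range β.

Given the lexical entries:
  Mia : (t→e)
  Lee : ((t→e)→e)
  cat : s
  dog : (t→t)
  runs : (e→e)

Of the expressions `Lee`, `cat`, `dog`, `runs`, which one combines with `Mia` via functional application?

Lee

Lee — combines: Lee : ((t→e)→e) takes Mia : (t→e) as argument, giving e.
cat : s — no; Mia wants t, and cat wants nothing (atomic).
dog : (t→t) — no; Mia wants t, and dog wants t.
runs : (e→e) — no; Mia wants t, and runs wants e.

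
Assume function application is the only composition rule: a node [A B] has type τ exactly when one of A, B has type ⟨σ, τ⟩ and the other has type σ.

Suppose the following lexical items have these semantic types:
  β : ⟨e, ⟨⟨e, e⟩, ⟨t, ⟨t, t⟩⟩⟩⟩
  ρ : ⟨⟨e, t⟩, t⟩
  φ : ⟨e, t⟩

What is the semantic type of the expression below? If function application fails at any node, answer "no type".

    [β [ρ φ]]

no type

[ρ φ]: ⟨⟨e, t⟩, t⟩ applied to ⟨e, t⟩ yields t.
[β [ρ φ]]: ⟨e, ⟨⟨e, e⟩, ⟨t, ⟨t, t⟩⟩⟩⟩ with t — neither is a function whose domain matches the other; composition fails here.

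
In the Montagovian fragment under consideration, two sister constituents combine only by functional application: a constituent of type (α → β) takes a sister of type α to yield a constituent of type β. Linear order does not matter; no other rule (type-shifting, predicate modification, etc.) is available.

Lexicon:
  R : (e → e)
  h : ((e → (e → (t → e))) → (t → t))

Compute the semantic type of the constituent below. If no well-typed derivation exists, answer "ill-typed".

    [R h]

[R h]: (e → e) and ((e → (e → (t → e))) → (t → t)) cannot combine by function application — type clash.

ill-typed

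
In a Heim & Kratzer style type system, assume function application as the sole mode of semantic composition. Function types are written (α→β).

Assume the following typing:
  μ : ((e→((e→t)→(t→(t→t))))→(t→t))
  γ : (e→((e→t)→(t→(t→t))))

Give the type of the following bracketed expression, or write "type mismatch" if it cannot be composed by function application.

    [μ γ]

[μ γ]: ((e→((e→t)→(t→(t→t))))→(t→t)) applied to (e→((e→t)→(t→(t→t)))) yields (t→t).

(t→t)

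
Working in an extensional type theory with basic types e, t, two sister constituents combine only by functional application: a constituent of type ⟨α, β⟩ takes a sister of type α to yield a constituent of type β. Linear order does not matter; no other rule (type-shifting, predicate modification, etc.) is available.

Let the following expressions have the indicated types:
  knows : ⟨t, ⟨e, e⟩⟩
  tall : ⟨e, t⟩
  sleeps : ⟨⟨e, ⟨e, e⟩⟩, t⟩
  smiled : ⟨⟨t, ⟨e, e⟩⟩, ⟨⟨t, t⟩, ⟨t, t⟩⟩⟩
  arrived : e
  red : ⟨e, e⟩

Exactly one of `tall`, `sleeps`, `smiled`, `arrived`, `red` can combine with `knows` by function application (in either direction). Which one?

smiled

tall : ⟨e, t⟩ — neither side's domain matches the other.
sleeps : ⟨⟨e, ⟨e, e⟩⟩, t⟩ — neither side's domain matches the other.
smiled — combines: smiled : ⟨⟨t, ⟨e, e⟩⟩, ⟨⟨t, t⟩, ⟨t, t⟩⟩⟩ takes knows : ⟨t, ⟨e, e⟩⟩ as argument, giving ⟨⟨t, t⟩, ⟨t, t⟩⟩.
arrived : e — neither side's domain matches the other.
red : ⟨e, e⟩ — neither side's domain matches the other.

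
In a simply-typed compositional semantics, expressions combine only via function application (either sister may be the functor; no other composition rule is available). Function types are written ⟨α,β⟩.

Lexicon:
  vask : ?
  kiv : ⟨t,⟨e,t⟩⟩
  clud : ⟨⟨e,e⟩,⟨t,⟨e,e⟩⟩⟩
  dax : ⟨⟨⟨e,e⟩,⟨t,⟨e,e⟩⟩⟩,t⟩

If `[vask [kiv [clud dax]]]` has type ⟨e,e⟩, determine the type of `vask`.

For [vask [kiv [clud dax]]] to have type ⟨e,e⟩ with [kiv [clud dax]] of type ⟨e,t⟩, vask must be the function: vask : ⟨⟨e,t⟩,⟨e,e⟩⟩.

⟨⟨e,t⟩,⟨e,e⟩⟩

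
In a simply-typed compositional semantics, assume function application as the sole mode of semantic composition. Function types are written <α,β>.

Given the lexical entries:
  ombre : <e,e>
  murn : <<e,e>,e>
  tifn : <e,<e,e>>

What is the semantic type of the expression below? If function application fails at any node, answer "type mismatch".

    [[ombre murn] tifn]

<e,e>

[ombre murn]: <<e,e>,e> applied to <e,e> yields e.
[[ombre murn] tifn]: <e,<e,e>> applied to e yields <e,e>.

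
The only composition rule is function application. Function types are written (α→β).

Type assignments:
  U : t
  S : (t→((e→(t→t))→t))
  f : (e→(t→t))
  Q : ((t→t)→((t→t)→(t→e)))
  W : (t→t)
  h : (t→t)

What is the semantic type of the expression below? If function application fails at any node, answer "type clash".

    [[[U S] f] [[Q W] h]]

e

[U S] — S of type (t→((e→(t→t))→t)) combines with U of type t: type ((e→(t→t))→t).
[[U S] f] — [U S] of type ((e→(t→t))→t) combines with f of type (e→(t→t)): type t.
[Q W] — Q of type ((t→t)→((t→t)→(t→e))) combines with W of type (t→t): type ((t→t)→(t→e)).
[[Q W] h] — [Q W] of type ((t→t)→(t→e)) combines with h of type (t→t): type (t→e).
[[[U S] f] [[Q W] h]] — [[Q W] h] of type (t→e) combines with [[U S] f] of type t: type e.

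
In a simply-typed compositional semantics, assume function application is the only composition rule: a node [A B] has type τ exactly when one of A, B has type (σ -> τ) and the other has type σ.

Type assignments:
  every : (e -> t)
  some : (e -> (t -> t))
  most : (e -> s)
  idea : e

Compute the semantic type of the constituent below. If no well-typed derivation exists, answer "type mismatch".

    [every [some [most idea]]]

type mismatch

At [most idea], most : (e -> s) takes idea : e, giving s.
At [some [most idea]]: neither (e -> (t -> t)) nor s can take the other as argument; the node is ill-typed.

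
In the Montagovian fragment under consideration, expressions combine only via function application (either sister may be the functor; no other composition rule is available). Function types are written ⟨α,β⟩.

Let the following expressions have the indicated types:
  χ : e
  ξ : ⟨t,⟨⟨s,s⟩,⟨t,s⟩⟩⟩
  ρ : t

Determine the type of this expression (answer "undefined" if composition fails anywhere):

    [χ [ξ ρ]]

[ξ ρ] — ξ of type ⟨t,⟨⟨s,s⟩,⟨t,s⟩⟩⟩ combines with ρ of type t: type ⟨⟨s,s⟩,⟨t,s⟩⟩.
At [χ [ξ ρ]]: neither e nor ⟨⟨s,s⟩,⟨t,s⟩⟩ can take the other as argument; the node is ill-typed.

undefined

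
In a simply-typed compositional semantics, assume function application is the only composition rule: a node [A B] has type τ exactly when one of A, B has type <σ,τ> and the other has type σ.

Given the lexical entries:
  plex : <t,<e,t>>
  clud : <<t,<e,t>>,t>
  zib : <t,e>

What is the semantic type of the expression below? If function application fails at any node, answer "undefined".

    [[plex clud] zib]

e

[plex clud] — clud of type <<t,<e,t>>,t> combines with plex of type <t,<e,t>>: type t.
[[plex clud] zib] — zib of type <t,e> combines with [plex clud] of type t: type e.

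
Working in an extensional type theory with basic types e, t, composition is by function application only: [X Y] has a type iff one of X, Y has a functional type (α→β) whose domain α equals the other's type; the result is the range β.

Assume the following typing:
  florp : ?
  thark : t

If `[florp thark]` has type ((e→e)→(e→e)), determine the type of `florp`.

(t→((e→e)→(e→e)))

[florp thark] is required to be ((e→e)→(e→e)). thark : t cannot yield ((e→e)→(e→e)) as functor, so florp : (t→((e→e)→(e→e))).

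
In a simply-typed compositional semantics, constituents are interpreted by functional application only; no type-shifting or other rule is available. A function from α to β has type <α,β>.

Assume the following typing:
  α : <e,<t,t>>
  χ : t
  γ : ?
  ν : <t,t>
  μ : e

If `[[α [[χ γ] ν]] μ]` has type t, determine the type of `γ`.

<t,<<t,t>,<<e,<t,t>>,<e,t>>>>

[[α [[χ γ] ν]] μ] must have type t. The sister μ has type e; that is not a function onto t, so [α [[χ γ] ν]] must be the functor, of type <e,t>.
[α [[χ γ] ν]] must have type <e,t>. The sister α has type <e,<t,t>>; that is not a function onto <e,t>, so [[χ γ] ν] must be the functor, of type <<e,<t,t>>,<e,t>>.
[[χ γ] ν] must have type <<e,<t,t>>,<e,t>>. The sister ν has type <t,t>; that is not a function onto <<e,<t,t>>,<e,t>>, so [χ γ] must be the functor, of type <<t,t>,<<e,<t,t>>,<e,t>>>.
[χ γ] must have type <<t,t>,<<e,<t,t>>,<e,t>>>. The sister χ has type t; that is not a function onto <<t,t>,<<e,<t,t>>,<e,t>>>, so γ must be the functor, of type <t,<<t,t>,<<e,<t,t>>,<e,t>>>>.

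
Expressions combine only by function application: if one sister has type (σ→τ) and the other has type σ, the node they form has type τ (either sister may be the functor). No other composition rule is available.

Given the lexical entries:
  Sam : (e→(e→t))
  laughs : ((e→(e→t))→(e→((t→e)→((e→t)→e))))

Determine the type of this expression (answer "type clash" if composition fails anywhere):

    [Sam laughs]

(e→((t→e)→((e→t)→e)))

[Sam laughs] — laughs of type ((e→(e→t))→(e→((t→e)→((e→t)→e)))) combines with Sam of type (e→(e→t)): type (e→((t→e)→((e→t)→e))).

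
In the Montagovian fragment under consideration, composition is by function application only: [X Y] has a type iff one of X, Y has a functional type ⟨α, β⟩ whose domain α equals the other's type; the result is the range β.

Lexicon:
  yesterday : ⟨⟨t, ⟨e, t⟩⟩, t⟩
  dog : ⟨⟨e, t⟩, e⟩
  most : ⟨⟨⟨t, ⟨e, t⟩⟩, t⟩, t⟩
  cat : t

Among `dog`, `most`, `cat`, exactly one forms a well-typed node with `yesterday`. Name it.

most

dog : ⟨⟨e, t⟩, e⟩ — yesterday needs ⟨t, ⟨e, t⟩⟩; dog needs ⟨e, t⟩; neither fits.
most — combines: most : ⟨⟨⟨t, ⟨e, t⟩⟩, t⟩, t⟩ takes yesterday : ⟨⟨t, ⟨e, t⟩⟩, t⟩ as argument, giving t.
cat : t — yesterday needs ⟨t, ⟨e, t⟩⟩; cat needs nothing (atomic); neither fits.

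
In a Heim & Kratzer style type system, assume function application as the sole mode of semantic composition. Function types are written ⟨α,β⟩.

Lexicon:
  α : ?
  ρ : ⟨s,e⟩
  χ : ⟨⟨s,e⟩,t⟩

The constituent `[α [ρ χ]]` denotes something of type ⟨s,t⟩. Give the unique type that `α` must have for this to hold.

[α [ρ χ]] is required to be ⟨s,t⟩. [ρ χ] : t cannot yield ⟨s,t⟩ as functor, so α : ⟨t,⟨s,t⟩⟩.

⟨t,⟨s,t⟩⟩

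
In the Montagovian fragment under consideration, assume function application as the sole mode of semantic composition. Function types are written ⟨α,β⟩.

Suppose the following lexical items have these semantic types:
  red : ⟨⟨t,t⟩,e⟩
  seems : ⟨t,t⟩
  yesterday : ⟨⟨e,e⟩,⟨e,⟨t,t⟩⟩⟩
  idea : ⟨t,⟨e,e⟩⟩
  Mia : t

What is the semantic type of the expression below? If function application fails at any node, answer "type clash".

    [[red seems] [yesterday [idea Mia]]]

[red seems]: functor red : ⟨⟨t,t⟩,e⟩, argument seems : ⟨t,t⟩; result e.
[idea Mia]: functor idea : ⟨t,⟨e,e⟩⟩, argument Mia : t; result ⟨e,e⟩.
[yesterday [idea Mia]]: functor yesterday : ⟨⟨e,e⟩,⟨e,⟨t,t⟩⟩⟩, argument [idea Mia] : ⟨e,e⟩; result ⟨e,⟨t,t⟩⟩.
[[red seems] [yesterday [idea Mia]]]: functor [yesterday [idea Mia]] : ⟨e,⟨t,t⟩⟩, argument [red seems] : e; result ⟨t,t⟩.

⟨t,t⟩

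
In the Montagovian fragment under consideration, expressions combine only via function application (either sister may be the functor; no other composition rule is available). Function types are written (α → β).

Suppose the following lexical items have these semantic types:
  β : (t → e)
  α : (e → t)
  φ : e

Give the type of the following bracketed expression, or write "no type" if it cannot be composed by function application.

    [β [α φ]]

e

At [α φ], α : (e → t) takes φ : e, giving t.
At [β [α φ]], β : (t → e) takes [α φ] : t, giving e.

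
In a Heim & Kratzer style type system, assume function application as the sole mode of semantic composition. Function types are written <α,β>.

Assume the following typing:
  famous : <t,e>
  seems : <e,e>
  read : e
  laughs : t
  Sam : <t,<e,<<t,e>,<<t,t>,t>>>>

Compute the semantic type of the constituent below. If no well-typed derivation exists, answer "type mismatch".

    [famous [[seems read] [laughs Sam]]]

[seems read] — seems of type <e,e> combines with read of type e: type e.
[laughs Sam] — Sam of type <t,<e,<<t,e>,<<t,t>,t>>>> combines with laughs of type t: type <e,<<t,e>,<<t,t>,t>>>.
[[seems read] [laughs Sam]] — [laughs Sam] of type <e,<<t,e>,<<t,t>,t>>> combines with [seems read] of type e: type <<t,e>,<<t,t>,t>>.
[famous [[seems read] [laughs Sam]]] — [[seems read] [laughs Sam]] of type <<t,e>,<<t,t>,t>> combines with famous of type <t,e>: type <<t,t>,t>.

<<t,t>,t>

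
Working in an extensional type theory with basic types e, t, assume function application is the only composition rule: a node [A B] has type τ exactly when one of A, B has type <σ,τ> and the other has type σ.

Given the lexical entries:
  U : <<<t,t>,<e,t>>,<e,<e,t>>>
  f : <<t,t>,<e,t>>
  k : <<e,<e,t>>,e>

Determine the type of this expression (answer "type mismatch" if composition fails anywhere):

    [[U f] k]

[U f]: functor U : <<<t,t>,<e,t>>,<e,<e,t>>>, argument f : <<t,t>,<e,t>>; result <e,<e,t>>.
[[U f] k]: functor k : <<e,<e,t>>,e>, argument [U f] : <e,<e,t>>; result e.

e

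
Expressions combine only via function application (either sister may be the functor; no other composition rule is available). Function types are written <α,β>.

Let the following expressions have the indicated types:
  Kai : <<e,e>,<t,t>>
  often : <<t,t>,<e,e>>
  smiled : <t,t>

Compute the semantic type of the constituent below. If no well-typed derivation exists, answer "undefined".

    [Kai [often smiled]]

[often smiled]: often is <<t,t>,<e,e>>, smiled is <t,t>; result <e,e>.
[Kai [often smiled]]: Kai is <<e,e>,<t,t>>, [often smiled] is <e,e>; result <t,t>.

<t,t>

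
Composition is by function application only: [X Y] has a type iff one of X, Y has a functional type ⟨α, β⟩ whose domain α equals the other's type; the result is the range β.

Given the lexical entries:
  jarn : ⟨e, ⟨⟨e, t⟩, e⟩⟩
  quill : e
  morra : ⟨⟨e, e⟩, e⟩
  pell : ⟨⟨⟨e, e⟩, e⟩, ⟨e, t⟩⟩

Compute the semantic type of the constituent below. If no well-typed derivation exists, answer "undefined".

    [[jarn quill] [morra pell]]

[jarn quill]: jarn is ⟨e, ⟨⟨e, t⟩, e⟩⟩, quill is e; result ⟨⟨e, t⟩, e⟩.
[morra pell]: pell is ⟨⟨⟨e, e⟩, e⟩, ⟨e, t⟩⟩, morra is ⟨⟨e, e⟩, e⟩; result ⟨e, t⟩.
[[jarn quill] [morra pell]]: [jarn quill] is ⟨⟨e, t⟩, e⟩, [morra pell] is ⟨e, t⟩; result e.

e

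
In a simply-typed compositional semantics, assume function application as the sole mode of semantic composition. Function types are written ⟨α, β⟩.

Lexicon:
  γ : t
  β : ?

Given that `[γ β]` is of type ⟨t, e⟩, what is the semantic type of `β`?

⟨t, ⟨t, e⟩⟩

At [γ β] (required: ⟨t, e⟩): γ is t, which is not a function with range ⟨t, e⟩; hence β is the functor — type ⟨t, ⟨t, e⟩⟩.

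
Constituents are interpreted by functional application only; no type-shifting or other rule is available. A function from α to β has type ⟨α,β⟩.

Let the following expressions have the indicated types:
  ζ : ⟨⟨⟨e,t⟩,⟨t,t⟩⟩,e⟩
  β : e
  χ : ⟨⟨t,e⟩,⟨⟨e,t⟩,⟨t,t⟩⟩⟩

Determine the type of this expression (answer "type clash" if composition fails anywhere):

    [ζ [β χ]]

[β χ]: e with ⟨⟨t,e⟩,⟨⟨e,t⟩,⟨t,t⟩⟩⟩ — neither is a function whose domain matches the other; composition fails here.

type clash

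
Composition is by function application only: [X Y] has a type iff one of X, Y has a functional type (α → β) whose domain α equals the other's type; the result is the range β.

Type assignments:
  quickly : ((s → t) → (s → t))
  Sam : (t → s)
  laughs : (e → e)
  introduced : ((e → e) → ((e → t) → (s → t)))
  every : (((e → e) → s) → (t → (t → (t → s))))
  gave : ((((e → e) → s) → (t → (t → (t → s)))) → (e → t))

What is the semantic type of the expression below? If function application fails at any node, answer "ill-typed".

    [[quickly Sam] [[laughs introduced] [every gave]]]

[quickly Sam]: ((s → t) → (s → t)) and (t → s) cannot combine by function application — type clash.

ill-typed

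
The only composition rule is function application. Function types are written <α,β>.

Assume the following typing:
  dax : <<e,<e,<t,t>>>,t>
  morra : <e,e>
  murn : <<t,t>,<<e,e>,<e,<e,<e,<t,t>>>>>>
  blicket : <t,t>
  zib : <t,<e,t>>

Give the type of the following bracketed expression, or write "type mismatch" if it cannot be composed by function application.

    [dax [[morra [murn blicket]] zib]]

At [murn blicket], murn : <<t,t>,<<e,e>,<e,<e,<e,<t,t>>>>>> takes blicket : <t,t>, giving <<e,e>,<e,<e,<e,<t,t>>>>>.
At [morra [murn blicket]], [murn blicket] : <<e,e>,<e,<e,<e,<t,t>>>>> takes morra : <e,e>, giving <e,<e,<e,<t,t>>>>.
At [[morra [murn blicket]] zib]: neither <e,<e,<e,<t,t>>>> nor <t,<e,t>> can take the other as argument; the node is ill-typed.

type mismatch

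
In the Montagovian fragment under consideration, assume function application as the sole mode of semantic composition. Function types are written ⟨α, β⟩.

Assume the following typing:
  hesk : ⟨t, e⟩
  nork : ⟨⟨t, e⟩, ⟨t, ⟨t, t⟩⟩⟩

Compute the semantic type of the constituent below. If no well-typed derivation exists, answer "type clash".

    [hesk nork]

[hesk nork] — nork of type ⟨⟨t, e⟩, ⟨t, ⟨t, t⟩⟩⟩ combines with hesk of type ⟨t, e⟩: type ⟨t, ⟨t, t⟩⟩.

⟨t, ⟨t, t⟩⟩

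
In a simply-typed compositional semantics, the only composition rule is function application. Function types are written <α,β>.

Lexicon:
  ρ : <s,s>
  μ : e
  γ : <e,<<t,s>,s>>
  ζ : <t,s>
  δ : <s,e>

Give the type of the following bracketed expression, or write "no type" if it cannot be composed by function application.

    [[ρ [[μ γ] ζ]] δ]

[μ γ]: functor γ : <e,<<t,s>,s>>, argument μ : e; result <<t,s>,s>.
[[μ γ] ζ]: functor [μ γ] : <<t,s>,s>, argument ζ : <t,s>; result s.
[ρ [[μ γ] ζ]]: functor ρ : <s,s>, argument [[μ γ] ζ] : s; result s.
[[ρ [[μ γ] ζ]] δ]: functor δ : <s,e>, argument [ρ [[μ γ] ζ]] : s; result e.

e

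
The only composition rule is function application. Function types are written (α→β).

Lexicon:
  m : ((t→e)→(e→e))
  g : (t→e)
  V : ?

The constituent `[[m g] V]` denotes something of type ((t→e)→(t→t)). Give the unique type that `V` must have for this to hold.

((e→e)→((t→e)→(t→t)))

[[m g] V] is required to be ((t→e)→(t→t)). [m g] : (e→e) cannot yield ((t→e)→(t→t)) as functor, so V : ((e→e)→((t→e)→(t→t))).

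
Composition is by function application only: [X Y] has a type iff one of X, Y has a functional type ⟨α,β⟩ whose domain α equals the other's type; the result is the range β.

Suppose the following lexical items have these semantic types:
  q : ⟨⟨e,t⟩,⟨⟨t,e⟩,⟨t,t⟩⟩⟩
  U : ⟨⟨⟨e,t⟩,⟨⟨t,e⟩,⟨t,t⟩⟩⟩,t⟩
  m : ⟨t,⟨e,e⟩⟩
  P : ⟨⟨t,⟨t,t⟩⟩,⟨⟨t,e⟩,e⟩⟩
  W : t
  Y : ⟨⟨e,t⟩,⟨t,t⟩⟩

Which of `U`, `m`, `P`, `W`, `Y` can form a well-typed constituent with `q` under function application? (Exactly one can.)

U — combines: U : ⟨⟨⟨e,t⟩,⟨⟨t,e⟩,⟨t,t⟩⟩⟩,t⟩ takes q : ⟨⟨e,t⟩,⟨⟨t,e⟩,⟨t,t⟩⟩⟩ as argument, giving t.
m : ⟨t,⟨e,e⟩⟩ — does not combine with q.
P : ⟨⟨t,⟨t,t⟩⟩,⟨⟨t,e⟩,e⟩⟩ — does not combine with q.
W : t — does not combine with q.
Y : ⟨⟨e,t⟩,⟨t,t⟩⟩ — does not combine with q.

U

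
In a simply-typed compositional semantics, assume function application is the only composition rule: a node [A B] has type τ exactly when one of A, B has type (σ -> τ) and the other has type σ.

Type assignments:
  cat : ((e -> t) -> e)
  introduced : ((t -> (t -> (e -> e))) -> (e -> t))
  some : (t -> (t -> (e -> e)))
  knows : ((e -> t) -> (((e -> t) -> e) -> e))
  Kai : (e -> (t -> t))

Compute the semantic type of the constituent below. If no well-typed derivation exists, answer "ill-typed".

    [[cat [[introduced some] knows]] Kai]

[introduced some]: functor introduced : ((t -> (t -> (e -> e))) -> (e -> t)), argument some : (t -> (t -> (e -> e))); result (e -> t).
[[introduced some] knows]: functor knows : ((e -> t) -> (((e -> t) -> e) -> e)), argument [introduced some] : (e -> t); result (((e -> t) -> e) -> e).
[cat [[introduced some] knows]]: functor [[introduced some] knows] : (((e -> t) -> e) -> e), argument cat : ((e -> t) -> e); result e.
[[cat [[introduced some] knows]] Kai]: functor Kai : (e -> (t -> t)), argument [cat [[introduced some] knows]] : e; result (t -> t).

(t -> t)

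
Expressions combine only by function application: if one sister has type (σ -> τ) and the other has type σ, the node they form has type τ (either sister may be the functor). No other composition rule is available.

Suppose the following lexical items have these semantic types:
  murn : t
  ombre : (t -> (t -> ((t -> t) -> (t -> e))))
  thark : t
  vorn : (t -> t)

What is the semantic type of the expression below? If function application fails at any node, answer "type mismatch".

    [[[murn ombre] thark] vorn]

(t -> e)

[murn ombre]: (t -> (t -> ((t -> t) -> (t -> e)))) applied to t yields (t -> ((t -> t) -> (t -> e))).
[[murn ombre] thark]: (t -> ((t -> t) -> (t -> e))) applied to t yields ((t -> t) -> (t -> e)).
[[[murn ombre] thark] vorn]: ((t -> t) -> (t -> e)) applied to (t -> t) yields (t -> e).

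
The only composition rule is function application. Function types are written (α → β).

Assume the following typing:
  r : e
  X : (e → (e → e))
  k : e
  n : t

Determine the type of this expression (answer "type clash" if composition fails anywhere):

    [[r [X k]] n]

At [X k], X : (e → (e → e)) takes k : e, giving (e → e).
At [r [X k]], [X k] : (e → e) takes r : e, giving e.
[[r [X k]] n]: e and t cannot combine by function application — type clash.

type clash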